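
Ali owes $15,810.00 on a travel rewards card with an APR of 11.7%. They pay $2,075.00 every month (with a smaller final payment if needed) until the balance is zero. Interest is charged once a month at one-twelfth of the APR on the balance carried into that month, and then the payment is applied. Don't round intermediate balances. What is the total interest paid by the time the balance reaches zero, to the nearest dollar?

Monthly rate r = 11.7%/12 = 0.975% = 0.00975.
Payoff takes n = ⌈−ln(1 − rB₀/P)/ln(1+r)⌉ = ⌈7.956⌉ = 8 payments; the last is $1,983.44.
Total paid = 7·$2,075.00 + $1,983.44 = $16,508.44.
Total interest = total paid − principal = $16,508.44 − $15,810.00 = $698.44.

$698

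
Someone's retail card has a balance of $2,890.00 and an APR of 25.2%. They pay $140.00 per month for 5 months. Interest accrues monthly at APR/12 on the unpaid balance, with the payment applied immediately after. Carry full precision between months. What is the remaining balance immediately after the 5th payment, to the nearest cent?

$2,476.44

Monthly rate r = 25.2%/12 = 2.1% = 0.021.
Each month: B ← B·(1+r) − $140.00.
Month 1: interest $60.69; balance after payment $2,810.69.
Month 2: interest $59.02; balance after payment $2,729.71.
Month 3: interest $57.32; balance after payment $2,647.04.
Month 4: interest $55.59; balance after payment $2,562.63.
Month 5: interest $53.82; balance after payment $2,476.44.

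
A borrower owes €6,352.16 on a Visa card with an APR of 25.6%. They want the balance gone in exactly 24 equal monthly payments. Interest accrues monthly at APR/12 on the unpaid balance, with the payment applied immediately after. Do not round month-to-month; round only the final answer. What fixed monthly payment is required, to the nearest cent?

€340.94

Monthly rate r = 25.6%/12 = 2.13333% = 0.0213333.
Level-payment amortization: P = B₀·r / (1 − (1+r)^(−n)) = 6352.16·0.0213333 / (1 − 1.02133^(−24)).
Denominator 1 − (1+r)^(−24) = 0.39746837.
P = 135.513 / 0.39746837 ≈ 340.94.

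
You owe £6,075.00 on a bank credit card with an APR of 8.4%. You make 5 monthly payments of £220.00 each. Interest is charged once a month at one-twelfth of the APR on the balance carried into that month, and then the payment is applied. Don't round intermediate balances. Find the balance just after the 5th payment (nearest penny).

Monthly rate r = 8.4%/12 = 0.7% = 0.007.
Each month: B ← B·(1+r) − £220.00.
Month 1: interest £42.52; balance after payment £5,897.52.
Month 2: interest £41.28; balance after payment £5,718.81.
Month 3: interest £40.03; balance after payment £5,538.84.
Month 4: interest £38.77; balance after payment £5,357.61.
Month 5: interest £37.50; balance after payment £5,175.11.

£5,175.11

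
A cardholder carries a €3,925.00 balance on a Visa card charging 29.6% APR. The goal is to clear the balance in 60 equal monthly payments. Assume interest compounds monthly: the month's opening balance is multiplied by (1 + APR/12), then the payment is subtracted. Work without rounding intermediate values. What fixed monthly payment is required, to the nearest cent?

Monthly rate r = 29.6%/12 = 2.46667% = 0.0246667.
Level-payment amortization: P = B₀·r / (1 − (1+r)^(−n)) = 3925.00·0.0246667 / (1 − 1.02467^(−60)).
Denominator 1 − (1+r)^(−60) = 0.768237326.
P = 96.8167 / 0.768237326 ≈ 126.02.

€126.02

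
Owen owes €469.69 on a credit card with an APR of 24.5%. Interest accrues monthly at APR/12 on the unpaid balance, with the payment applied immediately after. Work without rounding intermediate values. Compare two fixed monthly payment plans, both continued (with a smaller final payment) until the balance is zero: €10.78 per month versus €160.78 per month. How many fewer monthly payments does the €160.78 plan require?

106 fewer payments

Monthly rate r = 24.5%/12 = 2.04167% = 0.0204167.
At €10.78/mo: n = ⌈−ln(1 − rB₀/P)/ln(1+r)⌉ = 110 payments (last €0.17); total interest = total paid − €469.69 = €705.50.
At €160.78/mo: 4 payments (last €6.93); total interest €19.58.
Payments saved = 110 − 4 = 106.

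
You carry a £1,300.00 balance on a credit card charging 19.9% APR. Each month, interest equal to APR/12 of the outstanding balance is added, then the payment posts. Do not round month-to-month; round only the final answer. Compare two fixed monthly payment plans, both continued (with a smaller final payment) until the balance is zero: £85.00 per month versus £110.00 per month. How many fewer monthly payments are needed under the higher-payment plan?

Monthly rate r = 19.9%/12 = 1.65833% = 0.0165833.
At £85.00/mo: n = ⌈−ln(1 − rB₀/P)/ln(1+r)⌉ = 18 payments (last £66.92); total interest = total paid − £1,300.00 = £211.92.
At £110.00/mo: 14 payments (last £29.08); total interest £159.08.
Payments saved = 18 − 14 = 4.

4 fewer payments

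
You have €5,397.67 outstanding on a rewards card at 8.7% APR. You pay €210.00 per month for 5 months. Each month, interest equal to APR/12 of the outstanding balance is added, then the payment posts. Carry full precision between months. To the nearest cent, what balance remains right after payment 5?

€4,530.86

Monthly rate r = 8.7%/12 = 0.725% = 0.00725.
Each month: B ← B·(1+r) − €210.00.
Month 1: interest €39.13; balance after payment €5,226.80.
Month 2: interest €37.89; balance after payment €5,054.70.
Month 3: interest €36.65; balance after payment €4,881.34.
Month 4: interest €35.39; balance after payment €4,706.73.
Month 5: interest €34.12; balance after payment €4,530.86.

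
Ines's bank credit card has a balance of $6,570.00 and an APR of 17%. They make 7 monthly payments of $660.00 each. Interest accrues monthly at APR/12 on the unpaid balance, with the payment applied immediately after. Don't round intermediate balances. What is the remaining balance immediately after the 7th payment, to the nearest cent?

Monthly rate r = 17%/12 = 1.41667% = 0.0141667.
Each month: B ← B·(1+r) − $660.00.
Month 1: interest $93.07; balance after payment $6,003.07.
Month 2: interest $85.04; balance after payment $5,428.12.
Month 3: interest $76.90; balance after payment $4,845.02.
Month 4: interest $68.64; balance after payment $4,253.65.
Month 5: interest $60.26; balance after payment $3,653.91.
Month 6: interest $51.76; balance after payment $3,045.68.
Month 7: interest $43.15; balance after payment $2,428.83.

$2,428.83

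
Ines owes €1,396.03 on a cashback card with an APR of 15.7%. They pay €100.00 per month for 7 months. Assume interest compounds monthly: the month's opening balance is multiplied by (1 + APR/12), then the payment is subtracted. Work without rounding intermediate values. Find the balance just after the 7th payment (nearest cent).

Monthly rate r = 15.7%/12 = 1.30833% = 0.0130833.
Each month: B ← B·(1+r) − €100.00.
Month 1: interest €18.26; balance after payment €1,314.29.
Month 2: interest €17.20; balance after payment €1,231.49.
Month 3: interest €16.11; balance after payment €1,147.60.
Month 4: interest €15.01; balance after payment €1,062.62.
Month 5: interest €13.90; balance after payment €976.52.
Month 6: interest €12.78; balance after payment €889.30.
Month 7: interest €11.63; balance after payment €800.93.

€800.93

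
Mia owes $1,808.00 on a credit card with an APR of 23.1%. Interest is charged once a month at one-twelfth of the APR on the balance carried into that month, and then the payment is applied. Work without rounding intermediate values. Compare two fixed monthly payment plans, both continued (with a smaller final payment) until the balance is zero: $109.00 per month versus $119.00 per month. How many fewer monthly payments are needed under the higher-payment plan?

2 fewer payments

Monthly rate r = 23.1%/12 = 1.925% = 0.01925.
At $109.00/mo: n = ⌈−ln(1 − rB₀/P)/ln(1+r)⌉ = 21 payments (last $18.99); total interest = total paid − $1,808.00 = $390.99.
At $119.00/mo: 19 payments (last $17.42); total interest $351.42.
Payments saved = 21 − 19 = 2.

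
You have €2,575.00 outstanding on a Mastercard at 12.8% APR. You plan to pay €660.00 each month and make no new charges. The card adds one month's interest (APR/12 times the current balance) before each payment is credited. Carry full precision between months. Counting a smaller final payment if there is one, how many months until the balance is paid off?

Monthly rate r = 12.8%/12 = 1.06667% = 0.0106667.
Recurrence: B ← B·(1+r) − €660.00.
Month 1: interest €27.47; balance after payment €1,942.47.
Month 2: interest €20.72; balance after payment €1,303.19.
Month 3: interest €13.90; balance after payment €657.09.
Month 4: interest €7.01; balance after payment €4.10.
Month 5: interest €0.04; balance after payment €0.00.

5 payments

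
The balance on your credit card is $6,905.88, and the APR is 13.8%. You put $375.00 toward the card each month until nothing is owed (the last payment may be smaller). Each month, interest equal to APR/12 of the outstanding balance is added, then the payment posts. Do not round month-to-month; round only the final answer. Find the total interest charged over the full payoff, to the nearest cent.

Monthly rate r = 13.8%/12 = 1.15% = 0.0115.
Payoff takes n = ⌈−ln(1 − rB₀/P)/ln(1+r)⌉ = ⌈20.813⌉ = 21 payments; the last is $305.03.
Total paid = 20·$375.00 + $305.03 = $7,805.03.
Total interest = total paid − principal = $7,805.03 − $6,905.88 = $899.15.

$899.15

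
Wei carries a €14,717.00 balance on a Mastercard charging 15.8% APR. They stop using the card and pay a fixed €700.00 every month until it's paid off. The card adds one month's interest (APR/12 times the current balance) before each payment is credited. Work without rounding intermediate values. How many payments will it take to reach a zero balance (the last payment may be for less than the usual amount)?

Monthly rate r = 15.8%/12 = 1.31667% = 0.0131667.
Recurrence: B ← B·(1+r) − €700.00.
Month 1: interest €193.77; balance after payment €14,210.77.
Month 2: interest €187.11; balance after payment €13,697.88.
Closed form: n = −ln(1 − rB₀/P)/ln(1+r) = −ln(0.72318)/ln(1.01317) ≈ 24.777, so the balance reaches zero during payment 25.

25 months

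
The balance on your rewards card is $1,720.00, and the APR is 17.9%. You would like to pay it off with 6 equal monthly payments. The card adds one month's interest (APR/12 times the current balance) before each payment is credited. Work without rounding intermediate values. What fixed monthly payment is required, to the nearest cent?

Monthly rate r = 17.9%/12 = 1.49167% = 0.0149167.
Level-payment amortization: P = B₀·r / (1 − (1+r)^(−n)) = 1720.00·0.0149167 / (1 − 1.01492^(−6)).
Denominator 1 − (1+r)^(−6) = 0.0850071646.
P = 25.6567 / 0.0850071646 ≈ 301.82.

$301.82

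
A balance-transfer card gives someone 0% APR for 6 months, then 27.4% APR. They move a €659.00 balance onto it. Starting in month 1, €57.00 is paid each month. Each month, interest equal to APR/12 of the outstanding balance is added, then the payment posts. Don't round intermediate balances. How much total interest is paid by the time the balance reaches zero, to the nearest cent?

Promo months 1–6 at r₀ = 0%/12 = 0; months 7+ at r₁ = 27.4%/12 = 0.0228333.
After month 6 (no interest yet): B = €659.00 − 6·€57.00 = €317.00.
Then at r₁ with €57.00/mo: n₂ = −ln(1 − r₁·B/P)/ln(1+r₁) ≈ 6.02 → 7 more payments.
Total paid = 12·€57.00 + €0.88 = €684.88; interest = €684.88 − €659.00 = €25.88.

€25.88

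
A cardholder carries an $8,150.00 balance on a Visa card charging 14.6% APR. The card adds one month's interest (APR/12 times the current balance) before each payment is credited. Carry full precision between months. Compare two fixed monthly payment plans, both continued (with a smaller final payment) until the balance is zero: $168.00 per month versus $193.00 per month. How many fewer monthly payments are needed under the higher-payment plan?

14 fewer payments

Monthly rate r = 14.6%/12 = 1.21667% = 0.0121667.
At $168.00/mo: n = ⌈−ln(1 − rB₀/P)/ln(1+r)⌉ = 74 payments (last $130.04); total interest = total paid − $8,150.00 = $4,244.04.
At $193.00/mo: 60 payments (last $121.24); total interest $3,358.24.
Payments saved = 74 − 60 = 14.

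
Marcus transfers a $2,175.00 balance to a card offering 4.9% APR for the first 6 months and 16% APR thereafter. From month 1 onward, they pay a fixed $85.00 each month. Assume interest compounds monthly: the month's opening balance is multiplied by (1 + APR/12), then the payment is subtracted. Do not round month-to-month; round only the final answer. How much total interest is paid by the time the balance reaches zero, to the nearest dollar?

$344

Promo months 1–6 at r₀ = 4.9%/12 = 0.00408333; months 7+ at r₁ = 16%/12 = 0.0133333.
After month 6: iterate B ← B·(1+r₀) − $85.00 for 6 months → $1,713.60.
Then at r₁ with $85.00/mo: n₂ = −ln(1 − r₁·B/P)/ln(1+r₁) ≈ 23.64 → 24 more payments.
Total paid = 29·$85.00 + $54.22 = $2,519.22; interest = $2,519.22 − $2,175.00 = $344.22.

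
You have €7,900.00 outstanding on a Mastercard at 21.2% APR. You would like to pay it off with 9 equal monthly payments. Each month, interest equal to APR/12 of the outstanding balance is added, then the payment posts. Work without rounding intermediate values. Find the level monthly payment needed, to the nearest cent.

€957.12

Monthly rate r = 21.2%/12 = 1.76667% = 0.0176667.
Level-payment amortization: P = B₀·r / (1 − (1+r)^(−n)) = 7900.00·0.0176667 / (1 − 1.01767^(−9)).
Denominator 1 − (1+r)^(−9) = 0.145818711.
P = 139.567 / 0.145818711 ≈ 957.12.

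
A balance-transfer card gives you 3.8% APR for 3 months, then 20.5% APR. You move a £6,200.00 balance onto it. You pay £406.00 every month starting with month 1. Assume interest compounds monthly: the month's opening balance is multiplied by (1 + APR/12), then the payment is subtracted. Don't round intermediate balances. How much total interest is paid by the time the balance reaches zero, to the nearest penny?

Promo months 1–3 at r₀ = 3.8%/12 = 0.00316667; months 4+ at r₁ = 20.5%/12 = 0.0170833.
After month 3: iterate B ← B·(1+r₀) − £406.00 for 3 months → £5,037.23.
Then at r₁ with £406.00/mo: n₂ = −ln(1 − r₁·B/P)/ln(1+r₁) ≈ 14.06 → 15 more payments.
Total paid = 17·£406.00 + £25.36 = £6,927.36; interest = £6,927.36 − £6,200.00 = £727.36.

£727.36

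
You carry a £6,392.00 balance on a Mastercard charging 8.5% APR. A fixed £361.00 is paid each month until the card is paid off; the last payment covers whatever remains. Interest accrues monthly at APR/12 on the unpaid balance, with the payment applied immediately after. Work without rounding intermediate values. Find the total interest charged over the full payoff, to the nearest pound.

£462

Monthly rate r = 8.5%/12 = 0.708333% = 0.00708333.
Payoff takes n = ⌈−ln(1 − rB₀/P)/ln(1+r)⌉ = ⌈18.986⌉ = 19 payments; the last is £356.04.
Total paid = 18·£361.00 + £356.04 = £6,854.04.
Total interest = total paid − principal = £6,854.04 − £6,392.00 = £462.04.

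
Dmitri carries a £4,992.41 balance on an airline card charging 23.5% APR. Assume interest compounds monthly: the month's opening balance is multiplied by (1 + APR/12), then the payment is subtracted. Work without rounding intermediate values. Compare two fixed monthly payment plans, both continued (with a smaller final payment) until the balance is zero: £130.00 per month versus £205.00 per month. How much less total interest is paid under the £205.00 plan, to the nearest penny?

£2,497.90

Monthly rate r = 23.5%/12 = 1.95833% = 0.0195833.
At £130.00/mo: n = ⌈−ln(1 − rB₀/P)/ln(1+r)⌉ = 72 payments (last £118.07); total interest = total paid − £4,992.41 = £4,355.66.
At £205.00/mo: 34 payments (last £85.17); total interest £1,857.76.
Interest saved = £4,355.66 − £1,857.76 = £2,497.90.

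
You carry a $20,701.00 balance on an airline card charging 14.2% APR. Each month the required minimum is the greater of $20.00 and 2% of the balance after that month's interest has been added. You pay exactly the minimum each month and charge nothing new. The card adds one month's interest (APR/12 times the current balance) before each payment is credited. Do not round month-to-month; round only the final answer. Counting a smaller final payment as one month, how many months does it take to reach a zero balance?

436 months

Monthly rate r = 14.2%/12 = 1.18333% = 0.0118333.
While 2% of the post-interest balance exceeds $20.00, each month B ← (B·(1+r))·(1 − 0.02), i.e. B shrinks by the factor (1+r)·0.98 = 0.9916.
This holds for months 1–361. Entering month 362 the balance is $983.89; 2% of the post-interest balance is now below $20.00, so the flat $20.00 minimum applies from here.
From month 362 a fixed $20.00 at rate r clears $983.89 in 75 more payments. Total: 361 + 75 = 436 months.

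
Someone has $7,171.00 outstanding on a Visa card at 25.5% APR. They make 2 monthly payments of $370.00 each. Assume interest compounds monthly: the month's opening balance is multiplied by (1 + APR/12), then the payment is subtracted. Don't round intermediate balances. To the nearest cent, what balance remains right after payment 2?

Monthly rate r = 25.5%/12 = 2.125% = 0.02125.
Each month: B ← B·(1+r) − $370.00.
Month 1: interest $152.38; balance after payment $6,953.38.
Month 2: interest $147.76; balance after payment $6,731.14.

$6,731.14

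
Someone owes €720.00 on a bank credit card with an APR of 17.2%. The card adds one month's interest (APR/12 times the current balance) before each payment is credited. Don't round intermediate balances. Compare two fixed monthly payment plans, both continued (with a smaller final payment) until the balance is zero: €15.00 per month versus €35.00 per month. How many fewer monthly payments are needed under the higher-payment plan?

Monthly rate r = 17.2%/12 = 1.43333% = 0.0143333.
At €15.00/mo: n = ⌈−ln(1 − rB₀/P)/ln(1+r)⌉ = 82 payments (last €12.66); total interest = total paid − €720.00 = €507.66.
At €35.00/mo: 25 payments (last €19.24); total interest €139.24.
Payments saved = 82 − 25 = 57.

57 fewer payments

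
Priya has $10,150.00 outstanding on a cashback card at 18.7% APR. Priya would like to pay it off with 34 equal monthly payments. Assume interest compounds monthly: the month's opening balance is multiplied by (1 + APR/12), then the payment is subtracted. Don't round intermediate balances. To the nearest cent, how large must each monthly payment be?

$386.83

Monthly rate r = 18.7%/12 = 1.55833% = 0.0155833.
Level-payment amortization: P = B₀·r / (1 − (1+r)^(−n)) = 10150.00·0.0155833 / (1 − 1.01558^(−34)).
Denominator 1 − (1+r)^(−34) = 0.408886624.
P = 158.171 / 0.408886624 ≈ 386.83.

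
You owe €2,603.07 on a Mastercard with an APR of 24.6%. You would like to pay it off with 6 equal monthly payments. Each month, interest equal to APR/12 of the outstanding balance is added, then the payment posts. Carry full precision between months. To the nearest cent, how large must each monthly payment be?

€465.50

Monthly rate r = 24.6%/12 = 2.05% = 0.0205.
Level-payment amortization: P = B₀·r / (1 − (1+r)^(−n)) = 2603.07·0.0205 / (1 − 1.0205^(−6)).
Denominator 1 − (1+r)^(−6) = 0.114635823.
P = 53.3629 / 0.114635823 ≈ 465.50.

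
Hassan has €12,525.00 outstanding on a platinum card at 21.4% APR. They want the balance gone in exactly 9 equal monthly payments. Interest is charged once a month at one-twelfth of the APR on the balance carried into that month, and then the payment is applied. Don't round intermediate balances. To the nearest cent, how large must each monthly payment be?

€1,518.68

Monthly rate r = 21.4%/12 = 1.78333% = 0.0178333.
Level-payment amortization: P = B₀·r / (1 − (1+r)^(−n)) = 12525.00·0.0178333 / (1 − 1.01783^(−9)).
Denominator 1 − (1+r)^(−9) = 0.14707671.
P = 223.362 / 0.14707671 ≈ 1518.68.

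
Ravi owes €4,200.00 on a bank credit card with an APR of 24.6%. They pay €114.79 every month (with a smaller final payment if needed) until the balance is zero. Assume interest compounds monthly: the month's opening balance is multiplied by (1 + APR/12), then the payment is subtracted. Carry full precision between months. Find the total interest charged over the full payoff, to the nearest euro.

€3,644

Monthly rate r = 24.6%/12 = 2.05% = 0.0205.
Payoff takes n = ⌈−ln(1 − rB₀/P)/ln(1+r)⌉ = ⌈68.328⌉ = 69 payments; the last is €37.88.
Total paid = 68·€114.79 + €37.88 = €7,843.60.
Total interest = total paid − principal = €7,843.60 − €4,200.00 = €3,643.60.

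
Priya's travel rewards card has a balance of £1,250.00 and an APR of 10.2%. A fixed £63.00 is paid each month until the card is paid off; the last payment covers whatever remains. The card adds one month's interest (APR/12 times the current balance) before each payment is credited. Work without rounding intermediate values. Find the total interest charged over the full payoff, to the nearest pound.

£125

Monthly rate r = 10.2%/12 = 0.85% = 0.0085.
Payoff takes n = ⌈−ln(1 − rB₀/P)/ln(1+r)⌉ = ⌈21.822⌉ = 22 payments; the last is £51.84.
Total paid = 21·£63.00 + £51.84 = £1,374.84.
Total interest = total paid − principal = £1,374.84 − £1,250.00 = £124.84.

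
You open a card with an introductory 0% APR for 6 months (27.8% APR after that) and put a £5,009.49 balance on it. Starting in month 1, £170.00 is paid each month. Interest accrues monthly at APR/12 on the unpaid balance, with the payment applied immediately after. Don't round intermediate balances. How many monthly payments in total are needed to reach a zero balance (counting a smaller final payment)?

41 months

Promo months 1–6 at r₀ = 0%/12 = 0; months 7+ at r₁ = 27.8%/12 = 0.0231667.
After month 6 (no interest yet): B = £5,009.49 − 6·£170.00 = £3,989.49.
Then at r₁ with £170.00/mo: n₂ = −ln(1 − r₁·B/P)/ln(1+r₁) ≈ 34.26 → 35 more payments.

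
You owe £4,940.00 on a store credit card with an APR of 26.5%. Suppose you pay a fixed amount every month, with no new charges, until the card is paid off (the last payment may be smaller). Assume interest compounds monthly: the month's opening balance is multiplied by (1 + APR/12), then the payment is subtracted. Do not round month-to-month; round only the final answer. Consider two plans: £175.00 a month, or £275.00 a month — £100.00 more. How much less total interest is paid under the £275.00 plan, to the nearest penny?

£1,461.56

Monthly rate r = 26.5%/12 = 2.20833% = 0.0220833.
At £175.00/mo: n = ⌈−ln(1 − rB₀/P)/ln(1+r)⌉ = 45 payments (last £124.00); total interest = total paid − £4,940.00 = £2,884.00.
At £275.00/mo: 24 payments (last £37.44); total interest £1,422.44.
Interest saved = £2,884.00 − £1,422.44 = £1,461.56.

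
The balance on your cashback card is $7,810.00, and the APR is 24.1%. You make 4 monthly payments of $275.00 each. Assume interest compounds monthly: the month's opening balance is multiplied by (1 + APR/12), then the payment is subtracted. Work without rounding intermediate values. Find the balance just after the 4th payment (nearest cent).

Monthly rate r = 24.1%/12 = 2.00833% = 0.0200833.
Each month: B ← B·(1+r) − $275.00.
Month 1: interest $156.85; balance after payment $7,691.85.
Month 2: interest $154.48; balance after payment $7,571.33.
Month 3: interest $152.06; balance after payment $7,448.39.
Month 4: interest $149.59; balance after payment $7,322.97.

$7,322.97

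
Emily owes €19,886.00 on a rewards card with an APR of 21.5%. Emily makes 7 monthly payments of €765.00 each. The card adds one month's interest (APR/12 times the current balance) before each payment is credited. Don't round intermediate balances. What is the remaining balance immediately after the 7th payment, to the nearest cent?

€16,866.58

Monthly rate r = 21.5%/12 = 1.79167% = 0.0179167.
Each month: B ← B·(1+r) − €765.00.
Month 1: interest €356.29; balance after payment €19,477.29.
Month 2: interest €348.97; balance after payment €19,061.26.
Month 3: interest €341.51; balance after payment €18,637.77.
Month 4: interest €333.93; balance after payment €18,206.70.
Month 5: interest €326.20; balance after payment €17,767.90.
Month 6: interest €318.34; balance after payment €17,321.24.
Month 7: interest €310.34; balance after payment €16,866.58.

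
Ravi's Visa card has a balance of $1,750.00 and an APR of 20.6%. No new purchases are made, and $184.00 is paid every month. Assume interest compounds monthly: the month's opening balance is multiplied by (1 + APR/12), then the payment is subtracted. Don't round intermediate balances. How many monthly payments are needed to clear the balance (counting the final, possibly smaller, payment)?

11 payments

Monthly rate r = 20.6%/12 = 1.71667% = 0.0171667.
Recurrence: B ← B·(1+r) − $184.00.
Month 1: interest $30.04; balance after payment $1,596.04.
Month 2: interest $27.40; balance after payment $1,439.44.
Closed form: n = −ln(1 − rB₀/P)/ln(1+r) = −ln(0.83673)/ln(1.01717) ≈ 10.473, so the balance reaches zero during payment 11.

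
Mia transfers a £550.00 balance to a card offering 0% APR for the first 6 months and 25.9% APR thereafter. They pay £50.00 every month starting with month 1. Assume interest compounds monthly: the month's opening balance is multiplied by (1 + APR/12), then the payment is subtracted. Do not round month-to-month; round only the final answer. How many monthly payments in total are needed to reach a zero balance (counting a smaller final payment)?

Promo months 1–6 at r₀ = 0%/12 = 0; months 7+ at r₁ = 25.9%/12 = 0.0215833.
After month 6 (no interest yet): B = £550.00 − 6·£50.00 = £250.00.
Then at r₁ with £50.00/mo: n₂ = −ln(1 − r₁·B/P)/ln(1+r₁) ≈ 5.35 → 6 more payments.

12 months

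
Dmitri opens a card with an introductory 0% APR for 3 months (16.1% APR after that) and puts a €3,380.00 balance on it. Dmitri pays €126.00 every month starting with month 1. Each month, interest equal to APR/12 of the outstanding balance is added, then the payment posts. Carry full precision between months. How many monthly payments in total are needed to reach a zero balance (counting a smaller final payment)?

32 payments

Promo months 1–3 at r₀ = 0%/12 = 0; months 4+ at r₁ = 16.1%/12 = 0.0134167.
After month 3 (no interest yet): B = €3,380.00 − 3·€126.00 = €3,002.00.
Then at r₁ with €126.00/mo: n₂ = −ln(1 − r₁·B/P)/ln(1+r₁) ≈ 28.90 → 29 more payments.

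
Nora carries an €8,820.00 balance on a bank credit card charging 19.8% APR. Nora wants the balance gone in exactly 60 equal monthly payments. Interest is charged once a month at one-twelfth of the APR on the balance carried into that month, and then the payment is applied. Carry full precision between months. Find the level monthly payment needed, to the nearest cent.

€232.70

Monthly rate r = 19.8%/12 = 1.65% = 0.0165.
Level-payment amortization: P = B₀·r / (1 − (1+r)^(−n)) = 8820.00·0.0165 / (1 − 1.0165^(−60)).
Denominator 1 − (1+r)^(−60) = 0.625409274.
P = 145.53 / 0.625409274 ≈ 232.70.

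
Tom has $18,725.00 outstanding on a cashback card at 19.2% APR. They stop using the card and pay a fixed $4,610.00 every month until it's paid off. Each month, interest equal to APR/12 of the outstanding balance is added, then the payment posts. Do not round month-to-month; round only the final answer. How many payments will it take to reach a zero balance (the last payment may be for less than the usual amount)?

5 months

Monthly rate r = 19.2%/12 = 1.6% = 0.016.
Recurrence: B ← B·(1+r) − $4,610.00.
Month 1: interest $299.60; balance after payment $14,414.60.
Month 2: interest $230.63; balance after payment $10,035.23.
Month 3: interest $160.56; balance after payment $5,585.80.
Month 4: interest $89.37; balance after payment $1,065.17.
Month 5: interest $17.04; balance after payment $0.00.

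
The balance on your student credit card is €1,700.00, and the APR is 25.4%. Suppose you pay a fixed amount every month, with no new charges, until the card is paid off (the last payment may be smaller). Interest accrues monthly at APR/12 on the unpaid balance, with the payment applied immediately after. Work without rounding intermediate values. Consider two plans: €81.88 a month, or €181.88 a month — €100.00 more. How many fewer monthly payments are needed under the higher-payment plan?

17 fewer payments

Monthly rate r = 25.4%/12 = 2.11667% = 0.0211667.
At €81.88/mo: n = ⌈−ln(1 − rB₀/P)/ln(1+r)⌉ = 28 payments (last €52.29); total interest = total paid − €1,700.00 = €563.05.
At €181.88/mo: 11 payments (last €95.91); total interest €214.71.
Payments saved = 28 − 11 = 17.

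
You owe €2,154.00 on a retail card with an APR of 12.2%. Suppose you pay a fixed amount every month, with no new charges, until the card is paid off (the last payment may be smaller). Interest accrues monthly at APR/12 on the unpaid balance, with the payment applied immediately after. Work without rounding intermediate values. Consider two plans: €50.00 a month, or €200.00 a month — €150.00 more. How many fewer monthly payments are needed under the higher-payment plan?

Monthly rate r = 12.2%/12 = 1.01667% = 0.0101667.
At €50.00/mo: n = ⌈−ln(1 − rB₀/P)/ln(1+r)⌉ = 57 payments (last €48.25); total interest = total paid − €2,154.00 = €694.25.
At €200.00/mo: 12 payments (last €93.14); total interest €139.14.
Payments saved = 57 − 12 = 45.

45 fewer payments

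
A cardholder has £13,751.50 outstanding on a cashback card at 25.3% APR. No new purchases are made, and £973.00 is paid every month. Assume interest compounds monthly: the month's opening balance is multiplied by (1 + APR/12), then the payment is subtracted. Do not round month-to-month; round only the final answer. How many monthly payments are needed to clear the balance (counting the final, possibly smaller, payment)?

17 months

Monthly rate r = 25.3%/12 = 2.10833% = 0.0210833.
Recurrence: B ← B·(1+r) − £973.00.
Month 1: interest £289.93; balance after payment £13,068.43.
Month 2: interest £275.53; balance after payment £12,370.95.
Closed form: n = −ln(1 − rB₀/P)/ln(1+r) = −ln(0.70203)/ln(1.02108) ≈ 16.956, so the balance reaches zero during payment 17.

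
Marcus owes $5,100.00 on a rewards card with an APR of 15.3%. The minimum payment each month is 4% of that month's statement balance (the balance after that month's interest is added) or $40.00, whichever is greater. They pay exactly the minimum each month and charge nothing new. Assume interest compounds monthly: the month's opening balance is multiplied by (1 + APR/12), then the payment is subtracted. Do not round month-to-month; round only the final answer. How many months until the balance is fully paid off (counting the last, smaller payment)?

89 months

Monthly rate r = 15.3%/12 = 1.275% = 0.01275.
While 4% of the post-interest balance exceeds $40.00, each month B ← (B·(1+r))·(1 − 0.04), i.e. B shrinks by the factor (1+r)·0.96 = 0.97224.
This holds for months 1–59. Entering month 60 the balance is $968.74; 4% of the post-interest balance is now below $40.00, so the flat $40.00 minimum applies from here.
From month 60 a fixed $40.00 at rate r clears $968.74 in 30 more payments. Total: 59 + 30 = 89 months.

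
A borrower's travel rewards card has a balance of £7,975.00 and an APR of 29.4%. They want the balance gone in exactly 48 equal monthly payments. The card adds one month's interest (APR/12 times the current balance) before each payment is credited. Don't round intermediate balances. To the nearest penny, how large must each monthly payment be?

Monthly rate r = 29.4%/12 = 2.45% = 0.0245.
Level-payment amortization: P = B₀·r / (1 − (1+r)^(−n)) = 7975.00·0.0245 / (1 − 1.0245^(−48)).
Denominator 1 − (1+r)^(−48) = 0.687085428.
P = 195.387 / 0.687085428 ≈ 284.37.

£284.37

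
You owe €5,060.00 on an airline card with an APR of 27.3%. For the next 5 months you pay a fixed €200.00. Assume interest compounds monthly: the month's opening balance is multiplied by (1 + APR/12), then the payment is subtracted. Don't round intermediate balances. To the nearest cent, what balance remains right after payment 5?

Monthly rate r = 27.3%/12 = 2.275% = 0.02275.
Each month: B ← B·(1+r) − €200.00.
Month 1: interest €115.11; balance after payment €4,975.11.
Month 2: interest €113.18; balance after payment €4,888.30.
Month 3: interest €111.21; balance after payment €4,799.51.
Month 4: interest €109.19; balance after payment €4,708.70.
Month 5: interest €107.12; balance after payment €4,615.82.

€4,615.82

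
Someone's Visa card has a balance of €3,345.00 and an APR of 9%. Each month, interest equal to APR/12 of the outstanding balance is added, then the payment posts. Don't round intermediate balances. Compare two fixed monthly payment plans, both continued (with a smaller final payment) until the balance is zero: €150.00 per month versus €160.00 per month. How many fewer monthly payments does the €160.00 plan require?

Monthly rate r = 9%/12 = 0.75% = 0.0075.
At €150.00/mo: n = ⌈−ln(1 − rB₀/P)/ln(1+r)⌉ = 25 payments (last €74.29); total interest = total paid − €3,345.00 = €329.29.
At €160.00/mo: 23 payments (last €132.06); total interest €307.06.
Payments saved = 25 − 23 = 2.

2 fewer payments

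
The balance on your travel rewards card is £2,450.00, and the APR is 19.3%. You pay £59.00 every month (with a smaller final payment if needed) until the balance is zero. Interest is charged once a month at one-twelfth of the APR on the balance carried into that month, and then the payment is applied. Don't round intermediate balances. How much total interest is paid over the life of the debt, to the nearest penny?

£1,625.84

Monthly rate r = 19.3%/12 = 1.60833% = 0.0160833.
Payoff takes n = ⌈−ln(1 − rB₀/P)/ln(1+r)⌉ = ⌈69.081⌉ = 70 payments; the last is £4.84.
Total paid = 69·£59.00 + £4.84 = £4,075.84.
Total interest = total paid − principal = £4,075.84 − £2,450.00 = £1,625.84.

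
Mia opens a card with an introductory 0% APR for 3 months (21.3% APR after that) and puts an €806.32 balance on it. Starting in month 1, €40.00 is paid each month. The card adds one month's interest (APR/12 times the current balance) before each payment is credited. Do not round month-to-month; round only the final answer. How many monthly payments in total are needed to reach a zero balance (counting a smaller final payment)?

24 months

Promo months 1–3 at r₀ = 0%/12 = 0; months 4+ at r₁ = 21.3%/12 = 0.01775.
After month 3 (no interest yet): B = €806.32 − 3·€40.00 = €686.32.
Then at r₁ with €40.00/mo: n₂ = −ln(1 − r₁·B/P)/ln(1+r₁) ≈ 20.64 → 21 more payments.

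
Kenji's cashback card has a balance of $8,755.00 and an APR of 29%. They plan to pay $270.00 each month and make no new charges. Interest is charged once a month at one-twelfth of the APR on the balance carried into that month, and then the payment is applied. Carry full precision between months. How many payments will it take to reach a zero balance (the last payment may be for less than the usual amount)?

Monthly rate r = 29%/12 = 2.41667% = 0.0241667.
Recurrence: B ← B·(1+r) − $270.00.
Month 1: interest $211.58; balance after payment $8,696.58.
Month 2: interest $210.17; balance after payment $8,636.75.
Closed form: n = −ln(1 − rB₀/P)/ln(1+r) = −ln(0.21637)/ln(1.02417) ≈ 64.104, so the balance reaches zero during payment 65.

65 payments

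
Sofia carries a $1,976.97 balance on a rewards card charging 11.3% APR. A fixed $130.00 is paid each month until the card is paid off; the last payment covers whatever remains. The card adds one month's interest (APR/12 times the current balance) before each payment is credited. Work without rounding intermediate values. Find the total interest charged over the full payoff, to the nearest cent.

$166.89

Monthly rate r = 11.3%/12 = 0.941667% = 0.00941667.
Payoff takes n = ⌈−ln(1 − rB₀/P)/ln(1+r)⌉ = ⌈16.490⌉ = 17 payments; the last is $63.86.
Total paid = 16·$130.00 + $63.86 = $2,143.86.
Total interest = total paid − principal = $2,143.86 − $1,976.97 = $166.89.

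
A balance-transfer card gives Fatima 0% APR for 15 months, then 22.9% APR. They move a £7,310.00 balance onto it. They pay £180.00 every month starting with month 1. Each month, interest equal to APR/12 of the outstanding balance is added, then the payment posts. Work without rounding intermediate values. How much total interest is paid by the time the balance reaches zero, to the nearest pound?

Promo months 1–15 at r₀ = 0%/12 = 0; months 16+ at r₁ = 22.9%/12 = 0.0190833.
After month 15 (no interest yet): B = £7,310.00 − 15·£180.00 = £4,610.00.
Then at r₁ with £180.00/mo: n₂ = −ln(1 − r₁·B/P)/ln(1+r₁) ≈ 35.49 → 36 more payments.
Total paid = 50·£180.00 + £88.64 = £9,088.64; interest = £9,088.64 − £7,310.00 = £1,778.64.

£1,779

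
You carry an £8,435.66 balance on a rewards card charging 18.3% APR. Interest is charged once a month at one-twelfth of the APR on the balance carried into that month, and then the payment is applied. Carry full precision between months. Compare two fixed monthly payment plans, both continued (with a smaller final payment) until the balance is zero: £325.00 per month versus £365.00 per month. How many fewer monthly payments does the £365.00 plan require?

Monthly rate r = 18.3%/12 = 1.525% = 0.01525.
At £325.00/mo: n = ⌈−ln(1 − rB₀/P)/ln(1+r)⌉ = 34 payments (last £95.93); total interest = total paid − £8,435.66 = £2,385.27.
At £365.00/mo: 29 payments (last £260.55); total interest £2,044.89.
Payments saved = 34 − 29 = 5.

5 fewer payments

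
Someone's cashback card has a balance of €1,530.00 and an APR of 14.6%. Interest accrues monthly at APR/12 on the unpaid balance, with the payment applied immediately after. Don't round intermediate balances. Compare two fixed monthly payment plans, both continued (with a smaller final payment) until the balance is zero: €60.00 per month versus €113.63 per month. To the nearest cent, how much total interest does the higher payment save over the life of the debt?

Monthly rate r = 14.6%/12 = 1.21667% = 0.0121667.
At €60.00/mo: n = ⌈−ln(1 − rB₀/P)/ln(1+r)⌉ = 31 payments (last €42.88); total interest = total paid − €1,530.00 = €312.88.
At €113.63/mo: 15 payments (last €90.38); total interest €151.20.
Interest saved = €312.88 − €151.20 = €161.68.

€161.68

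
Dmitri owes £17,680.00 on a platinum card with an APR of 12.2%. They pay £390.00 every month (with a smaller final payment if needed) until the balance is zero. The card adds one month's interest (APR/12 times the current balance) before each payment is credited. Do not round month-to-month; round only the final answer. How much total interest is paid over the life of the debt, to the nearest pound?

£6,141

Monthly rate r = 12.2%/12 = 1.01667% = 0.0101667.
Payoff takes n = ⌈−ln(1 − rB₀/P)/ln(1+r)⌉ = ⌈61.079⌉ = 62 payments; the last is £30.92.
Total paid = 61·£390.00 + £30.92 = £23,820.92.
Total interest = total paid − principal = £23,820.92 − £17,680.00 = £6,140.92.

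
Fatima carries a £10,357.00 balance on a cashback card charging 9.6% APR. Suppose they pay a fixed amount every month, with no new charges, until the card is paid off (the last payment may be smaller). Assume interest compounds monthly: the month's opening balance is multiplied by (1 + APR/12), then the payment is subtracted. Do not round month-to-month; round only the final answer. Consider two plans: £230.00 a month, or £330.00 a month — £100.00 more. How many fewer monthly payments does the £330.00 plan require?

20 fewer payments

Monthly rate r = 9.6%/12 = 0.8% = 0.008.
At £230.00/mo: n = ⌈−ln(1 − rB₀/P)/ln(1+r)⌉ = 57 payments (last £13.04); total interest = total paid − £10,357.00 = £2,536.04.
At £330.00/mo: 37 payments (last £94.17); total interest £1,617.17.
Payments saved = 57 − 37 = 20.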